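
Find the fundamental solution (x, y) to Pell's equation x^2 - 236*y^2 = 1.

(x, y) = (561799, 36570)

First expand sqrt(236) as a continued fraction. With x_i = (sqrt(236) + m_i)/d_i and (m_0, d_0) = (0, 1): a_0 = floor(sqrt(236)) = 15, since 15^2 = 225 <= 236 < 256 = 16^2.
Iterate m_{i+1} = d_i*a_i - m_i, d_{i+1} = (236 - m_{i+1}^2)/d_i, a_{i+1} = floor((a_0 + m_{i+1})/d_{i+1}):
  m_1 = 1*15 - 0 = 15, d_1 = (236 - 15^2)/1 = 11/1 = 11, a_1 = floor((15 + 15)/11) = 2.
  m_2 = 11*2 - 15 = 7, d_2 = (236 - 7^2)/11 = 187/11 = 17, a_2 = floor((15 + 7)/17) = 1.
  m_3 = 17*1 - 7 = 10, d_3 = (236 - 10^2)/17 = 136/17 = 8, a_3 = floor((15 + 10)/8) = 3.
  m_4 = 8*3 - 10 = 14, d_4 = (236 - 14^2)/8 = 40/8 = 5, a_4 = floor((15 + 14)/5) = 5.
  m_5 = 5*5 - 14 = 11, d_5 = (236 - 11^2)/5 = 115/5 = 23, a_5 = floor((15 + 11)/23) = 1.
  m_6 = 23*1 - 11 = 12, d_6 = (236 - 12^2)/23 = 92/23 = 4, a_6 = floor((15 + 12)/4) = 6.
  m_7 = 4*6 - 12 = 12, d_7 = (236 - 12^2)/4 = 92/4 = 23, a_7 = floor((15 + 12)/23) = 1.
  m_8 = 23*1 - 12 = 11, d_8 = (236 - 11^2)/23 = 115/23 = 5, a_8 = floor((15 + 11)/5) = 5.
  m_9 = 5*5 - 11 = 14, d_9 = (236 - 14^2)/5 = 40/5 = 8, a_9 = floor((15 + 14)/8) = 3.
  m_10 = 8*3 - 14 = 10, d_10 = (236 - 10^2)/8 = 136/8 = 17, a_10 = floor((15 + 10)/17) = 1.
  m_11 = 17*1 - 10 = 7, d_11 = (236 - 7^2)/17 = 187/17 = 11, a_11 = floor((15 + 7)/11) = 2.
  m_12 = 11*2 - 7 = 15, d_12 = (236 - 15^2)/11 = 11/11 = 1, a_12 = floor((15 + 15)/1) = 30.
  m_13 = 1*30 - 15 = 15, d_13 = (236 - 15^2)/1 = 11/1 = 11: (m_13, d_13) = (m_1, d_1) = (15, 11), so from here the quotients repeat a_1, ..., a_12; the period length is 12.
So sqrt(236) = [15; (2, 1, 3, 5, 1, 6, 1, 5, 3, 1, 2, 30)] with period length k = 12.
k is even, so the fundamental solution of x^2 - 236y^2 = 1 is (p_{k-1}, q_{k-1}) = (p_11, q_11); compute convergents through index 11.
Convergents (p_i = a_i*p_{i-1} + p_{i-2}, q_i = a_i*q_{i-1} + q_{i-2} with p_{-2}=0, p_{-1}=1, q_{-2}=1, q_{-1}=0):
  i=0: a_0=15, p_0 = 15*1 + 0 = 15, q_0 = 15*0 + 1 = 1.
  i=1: a_1=2, p_1 = 2*15 + 1 = 31, q_1 = 2*1 + 0 = 2.
  i=2: a_2=1, p_2 = 1*31 + 15 = 46, q_2 = 1*2 + 1 = 3.
  i=3: a_3=3, p_3 = 3*46 + 31 = 169, q_3 = 3*3 + 2 = 11.
  i=4: a_4=5, p_4 = 5*169 + 46 = 891, q_4 = 5*11 + 3 = 58.
  i=5: a_5=1, p_5 = 1*891 + 169 = 1060, q_5 = 1*58 + 11 = 69.
  i=6: a_6=6, p_6 = 6*1060 + 891 = 7251, q_6 = 6*69 + 58 = 472.
  i=7: a_7=1, p_7 = 1*7251 + 1060 = 8311, q_7 = 1*472 + 69 = 541.
  i=8: a_8=5, p_8 = 5*8311 + 7251 = 48806, q_8 = 5*541 + 472 = 3177.
  i=9: a_9=3, p_9 = 3*48806 + 8311 = 154729, q_9 = 3*3177 + 541 = 10072.
  i=10: a_10=1, p_10 = 1*154729 + 48806 = 203535, q_10 = 1*10072 + 3177 = 13249.
  i=11: a_11=2, p_11 = 2*203535 + 154729 = 561799, q_11 = 2*13249 + 10072 = 36570.
Check: 561799^2 - 236*36570^2 = 315618116401 - 315618116400 = 1, so (x, y) = (561799, 36570) solves the equation, and by the theorem it is the least positive solution.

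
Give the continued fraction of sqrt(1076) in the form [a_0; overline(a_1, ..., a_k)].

Write x_i = (sqrt(1076) + m_i)/d_i with (m_0, d_0) = (0, 1). a_0 = floor(sqrt(1076)) = 32, since 32^2 = 1024 <= 1076 < 1089 = 33^2.
Iterate m_{i+1} = d_i*a_i - m_i, d_{i+1} = (1076 - m_{i+1}^2)/d_i, a_{i+1} = floor((a_0 + m_{i+1})/d_{i+1}):
  m_1 = 1*32 - 0 = 32, d_1 = (1076 - 32^2)/1 = 52/1 = 52, a_1 = floor((32 + 32)/52) = 1.
  m_2 = 52*1 - 32 = 20, d_2 = (1076 - 20^2)/52 = 676/52 = 13, a_2 = floor((32 + 20)/13) = 4.
  m_3 = 13*4 - 20 = 32, d_3 = (1076 - 32^2)/13 = 52/13 = 4, a_3 = floor((32 + 32)/4) = 16.
  m_4 = 4*16 - 32 = 32, d_4 = (1076 - 32^2)/4 = 52/4 = 13, a_4 = floor((32 + 32)/13) = 4.
  m_5 = 13*4 - 32 = 20, d_5 = (1076 - 20^2)/13 = 676/13 = 52, a_5 = floor((32 + 20)/52) = 1.
  m_6 = 52*1 - 20 = 32, d_6 = (1076 - 32^2)/52 = 52/52 = 1, a_6 = floor((32 + 32)/1) = 64.
  m_7 = 1*64 - 32 = 32, d_7 = (1076 - 32^2)/1 = 52/1 = 52: (m_7, d_7) = (m_1, d_1) = (32, 52), so from here the quotients repeat a_1, ..., a_6; the period length is 6.
Hence the expansion of sqrt(1076) is a_0 = 32 followed by the repeating block 1, 4, 16, 4, 1, 64 (period 6).

[32; overline(1, 4, 16, 4, 1, 64)]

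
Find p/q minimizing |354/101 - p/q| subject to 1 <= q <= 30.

Expand x = 354/101 as a continued fraction with the Euclidean algorithm:
  354 = 3*101 + 51, so a_0 = 3.
  101 = 1*51 + 50, so a_1 = 1.
  51 = 1*50 + 1, so a_2 = 1.
  50 = 50*1 + 0, so a_3 = 50.
so x = [3; 1, 1, 50].
Convergents (p_i = a_i*p_{i-1} + p_{i-2}, q_i = a_i*q_{i-1} + q_{i-2} with p_{-2}=0, p_{-1}=1, q_{-2}=1, q_{-1}=0), until the denominator exceeds 30:
  i=0: a_0=3, p_0 = 3*1 + 0 = 3, q_0 = 3*0 + 1 = 1.
  i=1: a_1=1, p_1 = 1*3 + 1 = 4, q_1 = 1*1 + 0 = 1.
  i=2: a_2=1, p_2 = 1*4 + 3 = 7, q_2 = 1*1 + 1 = 2.
  i=3: a_3=50, p_3 = 50*7 + 4 = 354, q_3 = 50*2 + 1 = 101.
q_3 = 101 > 30, so the last convergent with denominator <= 30 is p_2/q_2 = 7/2.
The closest fraction with denominator <= 30 is either p_2/q_2 or the intermediate fraction (k*p_2 + p_1)/(k*q_2 + q_1) with the largest k >= 1 whose denominator stays <= 30; these approach x as k grows, and every other convergent or intermediate fraction in range is farther away.
Largest k: floor((30 - q_1)/q_2) = floor((30 - 1)/2) = 14.
That gives (14*7 + 4)/(14*2 + 1) = 102/29.
Compare the errors: |x - 7/2| = |354*2 - 7*101|/(101*2) = 1/202, and |x - 102/29| = |354*29 - 102*101|/(101*29) = 36/2929.
Cross-multiplying, 1*2929 = 2929 < 7272 = 36*202, so 1/202 is smaller: the convergent 7/2 is closer to x than 102/29.

7/2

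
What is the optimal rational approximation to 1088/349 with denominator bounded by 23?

Expand x = 1088/349 as a continued fraction with the Euclidean algorithm:
  1088 = 3*349 + 41, so a_0 = 3.
  349 = 8*41 + 21, so a_1 = 8.
  41 = 1*21 + 20, so a_2 = 1.
  21 = 1*20 + 1, so a_3 = 1.
  20 = 20*1 + 0, so a_4 = 20.
so x = [3; 8, 1, 1, 20].
Convergents (p_i = a_i*p_{i-1} + p_{i-2}, q_i = a_i*q_{i-1} + q_{i-2} with p_{-2}=0, p_{-1}=1, q_{-2}=1, q_{-1}=0), until the denominator exceeds 23:
  i=0: a_0=3, p_0 = 3*1 + 0 = 3, q_0 = 3*0 + 1 = 1.
  i=1: a_1=8, p_1 = 8*3 + 1 = 25, q_1 = 8*1 + 0 = 8.
  i=2: a_2=1, p_2 = 1*25 + 3 = 28, q_2 = 1*8 + 1 = 9.
  i=3: a_3=1, p_3 = 1*28 + 25 = 53, q_3 = 1*9 + 8 = 17.
  i=4: a_4=20, p_4 = 20*53 + 28 = 1088, q_4 = 20*17 + 9 = 349.
q_4 = 349 > 23, so the last convergent with denominator <= 23 is p_3/q_3 = 53/17.
The closest fraction with denominator <= 23 is either p_3/q_3 or the intermediate fraction (k*p_3 + p_2)/(k*q_3 + q_2) with the largest k >= 1 whose denominator stays <= 23; these approach x as k grows, and every other convergent or intermediate fraction in range is farther away.
Largest k: floor((23 - q_2)/q_3) = floor((23 - 9)/17) = 0.
Since k = 0, no intermediate fraction beyond p_3/q_3 has denominator <= 23, so the convergent 53/17 is the closest (its error is |1088*17 - 53*349|/(349*17) = 1/5933).

53/17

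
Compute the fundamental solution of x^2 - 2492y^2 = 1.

(x, y) = (778751, 15600)

First expand sqrt(2492) as a continued fraction. With x_i = (sqrt(2492) + m_i)/d_i and (m_0, d_0) = (0, 1): a_0 = floor(sqrt(2492)) = 49, since 49^2 = 2401 <= 2492 < 2500 = 50^2.
Iterate m_{i+1} = d_i*a_i - m_i, d_{i+1} = (2492 - m_{i+1}^2)/d_i, a_{i+1} = floor((a_0 + m_{i+1})/d_{i+1}):
  m_1 = 1*49 - 0 = 49, d_1 = (2492 - 49^2)/1 = 91/1 = 91, a_1 = floor((49 + 49)/91) = 1.
  m_2 = 91*1 - 49 = 42, d_2 = (2492 - 42^2)/91 = 728/91 = 8, a_2 = floor((49 + 42)/8) = 11.
  m_3 = 8*11 - 42 = 46, d_3 = (2492 - 46^2)/8 = 376/8 = 47, a_3 = floor((49 + 46)/47) = 2.
  m_4 = 47*2 - 46 = 48, d_4 = (2492 - 48^2)/47 = 188/47 = 4, a_4 = floor((49 + 48)/4) = 24.
  m_5 = 4*24 - 48 = 48, d_5 = (2492 - 48^2)/4 = 188/4 = 47, a_5 = floor((49 + 48)/47) = 2.
  m_6 = 47*2 - 48 = 46, d_6 = (2492 - 46^2)/47 = 376/47 = 8, a_6 = floor((49 + 46)/8) = 11.
  m_7 = 8*11 - 46 = 42, d_7 = (2492 - 42^2)/8 = 728/8 = 91, a_7 = floor((49 + 42)/91) = 1.
  m_8 = 91*1 - 42 = 49, d_8 = (2492 - 49^2)/91 = 91/91 = 1, a_8 = floor((49 + 49)/1) = 98.
  m_9 = 1*98 - 49 = 49, d_9 = (2492 - 49^2)/1 = 91/1 = 91: (m_9, d_9) = (m_1, d_1) = (49, 91), so from here the quotients repeat a_1, ..., a_8; the period length is 8.
So sqrt(2492) = [49; (1, 11, 2, 24, 2, 11, 1, 98)] with period length k = 8.
k is even, so the fundamental solution of x^2 - 2492y^2 = 1 is (p_{k-1}, q_{k-1}) = (p_7, q_7); compute convergents through index 7.
Convergents (p_i = a_i*p_{i-1} + p_{i-2}, q_i = a_i*q_{i-1} + q_{i-2} with p_{-2}=0, p_{-1}=1, q_{-2}=1, q_{-1}=0):
  i=0: a_0=49, p_0 = 49*1 + 0 = 49, q_0 = 49*0 + 1 = 1.
  i=1: a_1=1, p_1 = 1*49 + 1 = 50, q_1 = 1*1 + 0 = 1.
  i=2: a_2=11, p_2 = 11*50 + 49 = 599, q_2 = 11*1 + 1 = 12.
  i=3: a_3=2, p_3 = 2*599 + 50 = 1248, q_3 = 2*12 + 1 = 25.
  i=4: a_4=24, p_4 = 24*1248 + 599 = 30551, q_4 = 24*25 + 12 = 612.
  i=5: a_5=2, p_5 = 2*30551 + 1248 = 62350, q_5 = 2*612 + 25 = 1249.
  i=6: a_6=11, p_6 = 11*62350 + 30551 = 716401, q_6 = 11*1249 + 612 = 14351.
  i=7: a_7=1, p_7 = 1*716401 + 62350 = 778751, q_7 = 1*14351 + 1249 = 15600.
Check: 778751^2 - 2492*15600^2 = 606453120001 - 606453120000 = 1, so (x, y) = (778751, 15600) solves the equation, and by the theorem it is the least positive solution.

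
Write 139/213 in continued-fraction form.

Run the Euclidean algorithm on 139 and 213; the successive quotients are the partial quotients a_0, a_1, ... (each step inverts the fractional part left over by the previous one):
  139 = 0*213 + 139, so a_0 = 0.
  213 = 1*139 + 74, so a_1 = 1.
  139 = 1*74 + 65, so a_2 = 1.
  74 = 1*65 + 9, so a_3 = 1.
  65 = 7*9 + 2, so a_4 = 7.
  9 = 4*2 + 1, so a_5 = 4.
  2 = 2*1 + 0, so a_6 = 2.
The remainder reaches 0 after 7 divisions, so the expansion has 7 partial quotients, read off in order.

[0; 1, 1, 1, 7, 4, 2]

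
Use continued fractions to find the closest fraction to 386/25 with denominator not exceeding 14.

139/9

Expand x = 386/25 as a continued fraction with the Euclidean algorithm:
  386 = 15*25 + 11, so a_0 = 15.
  25 = 2*11 + 3, so a_1 = 2.
  11 = 3*3 + 2, so a_2 = 3.
  3 = 1*2 + 1, so a_3 = 1.
  2 = 2*1 + 0, so a_4 = 2.
so x = [15; 2, 3, 1, 2].
Convergents (p_i = a_i*p_{i-1} + p_{i-2}, q_i = a_i*q_{i-1} + q_{i-2} with p_{-2}=0, p_{-1}=1, q_{-2}=1, q_{-1}=0), until the denominator exceeds 14:
  i=0: a_0=15, p_0 = 15*1 + 0 = 15, q_0 = 15*0 + 1 = 1.
  i=1: a_1=2, p_1 = 2*15 + 1 = 31, q_1 = 2*1 + 0 = 2.
  i=2: a_2=3, p_2 = 3*31 + 15 = 108, q_2 = 3*2 + 1 = 7.
  i=3: a_3=1, p_3 = 1*108 + 31 = 139, q_3 = 1*7 + 2 = 9.
  i=4: a_4=2, p_4 = 2*139 + 108 = 386, q_4 = 2*9 + 7 = 25.
q_4 = 25 > 14, so the last convergent with denominator <= 14 is p_3/q_3 = 139/9.
The closest fraction with denominator <= 14 is either p_3/q_3 or the intermediate fraction (k*p_3 + p_2)/(k*q_3 + q_2) with the largest k >= 1 whose denominator stays <= 14; these approach x as k grows, and every other convergent or intermediate fraction in range is farther away.
Largest k: floor((14 - q_2)/q_3) = floor((14 - 7)/9) = 0.
Since k = 0, no intermediate fraction beyond p_3/q_3 has denominator <= 14, so the convergent 139/9 is the closest (its error is |386*9 - 139*25|/(25*9) = 1/225).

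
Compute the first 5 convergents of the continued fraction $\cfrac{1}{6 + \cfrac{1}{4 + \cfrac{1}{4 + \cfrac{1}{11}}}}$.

0/1, 1/6, 4/25, 17/106, 191/1191

Using the convergent recurrence p_i = a_i*p_{i-1} + p_{i-2}, q_i = a_i*q_{i-1} + q_{i-2} with p_{-2}=0, p_{-1}=1, q_{-2}=1, q_{-1}=0:
  i=0: a_0=0, p_0 = 0*1 + 0 = 0, q_0 = 0*0 + 1 = 1.
  i=1: a_1=6, p_1 = 6*0 + 1 = 1, q_1 = 6*1 + 0 = 6.
  i=2: a_2=4, p_2 = 4*1 + 0 = 4, q_2 = 4*6 + 1 = 25.
  i=3: a_3=4, p_3 = 4*4 + 1 = 17, q_3 = 4*25 + 6 = 106.
  i=4: a_4=11, p_4 = 11*17 + 4 = 191, q_4 = 11*106 + 25 = 1191.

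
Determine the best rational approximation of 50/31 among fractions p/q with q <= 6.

Expand x = 50/31 as a continued fraction with the Euclidean algorithm:
  50 = 1*31 + 19, so a_0 = 1.
  31 = 1*19 + 12, so a_1 = 1.
  19 = 1*12 + 7, so a_2 = 1.
  12 = 1*7 + 5, so a_3 = 1.
  7 = 1*5 + 2, so a_4 = 1.
  5 = 2*2 + 1, so a_5 = 2.
  2 = 2*1 + 0, so a_6 = 2.
so x = [1; 1, 1, 1, 1, 2, 2].
Convergents (p_i = a_i*p_{i-1} + p_{i-2}, q_i = a_i*q_{i-1} + q_{i-2} with p_{-2}=0, p_{-1}=1, q_{-2}=1, q_{-1}=0), until the denominator exceeds 6:
  i=0: a_0=1, p_0 = 1*1 + 0 = 1, q_0 = 1*0 + 1 = 1.
  i=1: a_1=1, p_1 = 1*1 + 1 = 2, q_1 = 1*1 + 0 = 1.
  i=2: a_2=1, p_2 = 1*2 + 1 = 3, q_2 = 1*1 + 1 = 2.
  i=3: a_3=1, p_3 = 1*3 + 2 = 5, q_3 = 1*2 + 1 = 3.
  i=4: a_4=1, p_4 = 1*5 + 3 = 8, q_4 = 1*3 + 2 = 5.
  i=5: a_5=2, p_5 = 2*8 + 5 = 21, q_5 = 2*5 + 3 = 13.
q_5 = 13 > 6, so the last convergent with denominator <= 6 is p_4/q_4 = 8/5.
The closest fraction with denominator <= 6 is either p_4/q_4 or the intermediate fraction (k*p_4 + p_3)/(k*q_4 + q_3) with the largest k >= 1 whose denominator stays <= 6; these approach x as k grows, and every other convergent or intermediate fraction in range is farther away.
Largest k: floor((6 - q_3)/q_4) = floor((6 - 3)/5) = 0.
Since k = 0, no intermediate fraction beyond p_4/q_4 has denominator <= 6, so the convergent 8/5 is the closest (its error is |50*5 - 8*31|/(31*5) = 2/155).

8/5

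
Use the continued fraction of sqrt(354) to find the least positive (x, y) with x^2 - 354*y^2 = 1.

(x, y) = (258065, 13716)

First expand sqrt(354) as a continued fraction. With x_i = (sqrt(354) + m_i)/d_i and (m_0, d_0) = (0, 1): a_0 = floor(sqrt(354)) = 18, since 18^2 = 324 <= 354 < 361 = 19^2.
Iterate m_{i+1} = d_i*a_i - m_i, d_{i+1} = (354 - m_{i+1}^2)/d_i, a_{i+1} = floor((a_0 + m_{i+1})/d_{i+1}):
  m_1 = 1*18 - 0 = 18, d_1 = (354 - 18^2)/1 = 30/1 = 30, a_1 = floor((18 + 18)/30) = 1.
  m_2 = 30*1 - 18 = 12, d_2 = (354 - 12^2)/30 = 210/30 = 7, a_2 = floor((18 + 12)/7) = 4.
  m_3 = 7*4 - 12 = 16, d_3 = (354 - 16^2)/7 = 98/7 = 14, a_3 = floor((18 + 16)/14) = 2.
  m_4 = 14*2 - 16 = 12, d_4 = (354 - 12^2)/14 = 210/14 = 15, a_4 = floor((18 + 12)/15) = 2.
  m_5 = 15*2 - 12 = 18, d_5 = (354 - 18^2)/15 = 30/15 = 2, a_5 = floor((18 + 18)/2) = 18.
  m_6 = 2*18 - 18 = 18, d_6 = (354 - 18^2)/2 = 30/2 = 15, a_6 = floor((18 + 18)/15) = 2.
  m_7 = 15*2 - 18 = 12, d_7 = (354 - 12^2)/15 = 210/15 = 14, a_7 = floor((18 + 12)/14) = 2.
  m_8 = 14*2 - 12 = 16, d_8 = (354 - 16^2)/14 = 98/14 = 7, a_8 = floor((18 + 16)/7) = 4.
  m_9 = 7*4 - 16 = 12, d_9 = (354 - 12^2)/7 = 210/7 = 30, a_9 = floor((18 + 12)/30) = 1.
  m_10 = 30*1 - 12 = 18, d_10 = (354 - 18^2)/30 = 30/30 = 1, a_10 = floor((18 + 18)/1) = 36.
  m_11 = 1*36 - 18 = 18, d_11 = (354 - 18^2)/1 = 30/1 = 30: (m_11, d_11) = (m_1, d_1) = (18, 30), so from here the quotients repeat a_1, ..., a_10; the period length is 10.
So sqrt(354) = [18; (1, 4, 2, 2, 18, 2, 2, 4, 1, 36)] with period length k = 10.
k is even, so the fundamental solution of x^2 - 354y^2 = 1 is (p_{k-1}, q_{k-1}) = (p_9, q_9); compute convergents through index 9.
Convergents (p_i = a_i*p_{i-1} + p_{i-2}, q_i = a_i*q_{i-1} + q_{i-2} with p_{-2}=0, p_{-1}=1, q_{-2}=1, q_{-1}=0):
  i=0: a_0=18, p_0 = 18*1 + 0 = 18, q_0 = 18*0 + 1 = 1.
  i=1: a_1=1, p_1 = 1*18 + 1 = 19, q_1 = 1*1 + 0 = 1.
  i=2: a_2=4, p_2 = 4*19 + 18 = 94, q_2 = 4*1 + 1 = 5.
  i=3: a_3=2, p_3 = 2*94 + 19 = 207, q_3 = 2*5 + 1 = 11.
  i=4: a_4=2, p_4 = 2*207 + 94 = 508, q_4 = 2*11 + 5 = 27.
  i=5: a_5=18, p_5 = 18*508 + 207 = 9351, q_5 = 18*27 + 11 = 497.
  i=6: a_6=2, p_6 = 2*9351 + 508 = 19210, q_6 = 2*497 + 27 = 1021.
  i=7: a_7=2, p_7 = 2*19210 + 9351 = 47771, q_7 = 2*1021 + 497 = 2539.
  i=8: a_8=4, p_8 = 4*47771 + 19210 = 210294, q_8 = 4*2539 + 1021 = 11177.
  i=9: a_9=1, p_9 = 1*210294 + 47771 = 258065, q_9 = 1*11177 + 2539 = 13716.
Check: 258065^2 - 354*13716^2 = 66597544225 - 66597544224 = 1, so (x, y) = (258065, 13716) solves the equation, and by the theorem it is the least positive solution.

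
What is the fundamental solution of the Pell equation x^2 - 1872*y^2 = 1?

First expand sqrt(1872) as a continued fraction. With x_i = (sqrt(1872) + m_i)/d_i and (m_0, d_0) = (0, 1): a_0 = floor(sqrt(1872)) = 43, since 43^2 = 1849 <= 1872 < 1936 = 44^2.
Iterate m_{i+1} = d_i*a_i - m_i, d_{i+1} = (1872 - m_{i+1}^2)/d_i, a_{i+1} = floor((a_0 + m_{i+1})/d_{i+1}):
  m_1 = 1*43 - 0 = 43, d_1 = (1872 - 43^2)/1 = 23/1 = 23, a_1 = floor((43 + 43)/23) = 3.
  m_2 = 23*3 - 43 = 26, d_2 = (1872 - 26^2)/23 = 1196/23 = 52, a_2 = floor((43 + 26)/52) = 1.
  m_3 = 52*1 - 26 = 26, d_3 = (1872 - 26^2)/52 = 1196/52 = 23, a_3 = floor((43 + 26)/23) = 3.
  m_4 = 23*3 - 26 = 43, d_4 = (1872 - 43^2)/23 = 23/23 = 1, a_4 = floor((43 + 43)/1) = 86.
  m_5 = 1*86 - 43 = 43, d_5 = (1872 - 43^2)/1 = 23/1 = 23: (m_5, d_5) = (m_1, d_1) = (43, 23), so from here the quotients repeat a_1, ..., a_4; the period length is 4.
So sqrt(1872) = [43; (3, 1, 3, 86)] with period length k = 4.
k is even, so the fundamental solution of x^2 - 1872y^2 = 1 is (p_{k-1}, q_{k-1}) = (p_3, q_3); compute convergents through index 3.
Convergents (p_i = a_i*p_{i-1} + p_{i-2}, q_i = a_i*q_{i-1} + q_{i-2} with p_{-2}=0, p_{-1}=1, q_{-2}=1, q_{-1}=0):
  i=0: a_0=43, p_0 = 43*1 + 0 = 43, q_0 = 43*0 + 1 = 1.
  i=1: a_1=3, p_1 = 3*43 + 1 = 130, q_1 = 3*1 + 0 = 3.
  i=2: a_2=1, p_2 = 1*130 + 43 = 173, q_2 = 1*3 + 1 = 4.
  i=3: a_3=3, p_3 = 3*173 + 130 = 649, q_3 = 3*4 + 3 = 15.
Check: 649^2 - 1872*15^2 = 421201 - 421200 = 1, so (x, y) = (649, 15) solves the equation, and by the theorem it is the least positive solution.

(x, y) = (649, 15)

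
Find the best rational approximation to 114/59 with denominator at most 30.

29/15

Expand x = 114/59 as a continued fraction with the Euclidean algorithm:
  114 = 1*59 + 55, so a_0 = 1.
  59 = 1*55 + 4, so a_1 = 1.
  55 = 13*4 + 3, so a_2 = 13.
  4 = 1*3 + 1, so a_3 = 1.
  3 = 3*1 + 0, so a_4 = 3.
so x = [1; 1, 13, 1, 3].
Convergents (p_i = a_i*p_{i-1} + p_{i-2}, q_i = a_i*q_{i-1} + q_{i-2} with p_{-2}=0, p_{-1}=1, q_{-2}=1, q_{-1}=0), until the denominator exceeds 30:
  i=0: a_0=1, p_0 = 1*1 + 0 = 1, q_0 = 1*0 + 1 = 1.
  i=1: a_1=1, p_1 = 1*1 + 1 = 2, q_1 = 1*1 + 0 = 1.
  i=2: a_2=13, p_2 = 13*2 + 1 = 27, q_2 = 13*1 + 1 = 14.
  i=3: a_3=1, p_3 = 1*27 + 2 = 29, q_3 = 1*14 + 1 = 15.
  i=4: a_4=3, p_4 = 3*29 + 27 = 114, q_4 = 3*15 + 14 = 59.
q_4 = 59 > 30, so the last convergent with denominator <= 30 is p_3/q_3 = 29/15.
The closest fraction with denominator <= 30 is either p_3/q_3 or the intermediate fraction (k*p_3 + p_2)/(k*q_3 + q_2) with the largest k >= 1 whose denominator stays <= 30; these approach x as k grows, and every other convergent or intermediate fraction in range is farther away.
Largest k: floor((30 - q_2)/q_3) = floor((30 - 14)/15) = 1.
That gives (1*29 + 27)/(1*15 + 14) = 56/29.
Compare the errors: |x - 29/15| = |114*15 - 29*59|/(59*15) = 1/885, and |x - 56/29| = |114*29 - 56*59|/(59*29) = 2/1711.
Cross-multiplying, 1*1711 = 1711 < 1770 = 2*885, so 1/885 is smaller: the convergent 29/15 is closer to x than 56/29.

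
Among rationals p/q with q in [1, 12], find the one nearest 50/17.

35/12

Expand x = 50/17 as a continued fraction with the Euclidean algorithm:
  50 = 2*17 + 16, so a_0 = 2.
  17 = 1*16 + 1, so a_1 = 1.
  16 = 16*1 + 0, so a_2 = 16.
so x = [2; 1, 16].
Convergents (p_i = a_i*p_{i-1} + p_{i-2}, q_i = a_i*q_{i-1} + q_{i-2} with p_{-2}=0, p_{-1}=1, q_{-2}=1, q_{-1}=0), until the denominator exceeds 12:
  i=0: a_0=2, p_0 = 2*1 + 0 = 2, q_0 = 2*0 + 1 = 1.
  i=1: a_1=1, p_1 = 1*2 + 1 = 3, q_1 = 1*1 + 0 = 1.
  i=2: a_2=16, p_2 = 16*3 + 2 = 50, q_2 = 16*1 + 1 = 17.
q_2 = 17 > 12, so the last convergent with denominator <= 12 is p_1/q_1 = 3/1.
The closest fraction with denominator <= 12 is either p_1/q_1 or the intermediate fraction (k*p_1 + p_0)/(k*q_1 + q_0) with the largest k >= 1 whose denominator stays <= 12; these approach x as k grows, and every other convergent or intermediate fraction in range is farther away.
Largest k: floor((12 - q_0)/q_1) = floor((12 - 1)/1) = 11.
That gives (11*3 + 2)/(11*1 + 1) = 35/12.
Compare the errors: |x - 3/1| = |50*1 - 3*17|/(17*1) = 1/17, and |x - 35/12| = |50*12 - 35*17|/(17*12) = 5/204.
Cross-multiplying, 5*17 = 85 < 204 = 1*204, so 5/204 is smaller: the intermediate fraction 35/12 is closer to x than 3/1.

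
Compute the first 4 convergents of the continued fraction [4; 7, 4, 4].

Using the convergent recurrence p_i = a_i*p_{i-1} + p_{i-2}, q_i = a_i*q_{i-1} + q_{i-2} with p_{-2}=0, p_{-1}=1, q_{-2}=1, q_{-1}=0:
  i=0: a_0=4, p_0 = 4*1 + 0 = 4, q_0 = 4*0 + 1 = 1.
  i=1: a_1=7, p_1 = 7*4 + 1 = 29, q_1 = 7*1 + 0 = 7.
  i=2: a_2=4, p_2 = 4*29 + 4 = 120, q_2 = 4*7 + 1 = 29.
  i=3: a_3=4, p_3 = 4*120 + 29 = 509, q_3 = 4*29 + 7 = 123.

4/1, 29/7, 120/29, 509/123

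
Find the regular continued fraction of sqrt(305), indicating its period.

Write x_i = (sqrt(305) + m_i)/d_i with (m_0, d_0) = (0, 1). a_0 = floor(sqrt(305)) = 17, since 17^2 = 289 <= 305 < 324 = 18^2.
Iterate m_{i+1} = d_i*a_i - m_i, d_{i+1} = (305 - m_{i+1}^2)/d_i, a_{i+1} = floor((a_0 + m_{i+1})/d_{i+1}):
  m_1 = 1*17 - 0 = 17, d_1 = (305 - 17^2)/1 = 16/1 = 16, a_1 = floor((17 + 17)/16) = 2.
  m_2 = 16*2 - 17 = 15, d_2 = (305 - 15^2)/16 = 80/16 = 5, a_2 = floor((17 + 15)/5) = 6.
  m_3 = 5*6 - 15 = 15, d_3 = (305 - 15^2)/5 = 80/5 = 16, a_3 = floor((17 + 15)/16) = 2.
  m_4 = 16*2 - 15 = 17, d_4 = (305 - 17^2)/16 = 16/16 = 1, a_4 = floor((17 + 17)/1) = 34.
  m_5 = 1*34 - 17 = 17, d_5 = (305 - 17^2)/1 = 16/1 = 16: (m_5, d_5) = (m_1, d_1) = (17, 16), so from here the quotients repeat a_1, ..., a_4; the period length is 4.
Hence the expansion of sqrt(305) is a_0 = 17 followed by the repeating block 2, 6, 2, 34 (period 4).

[17; (2, 6, 2, 34)]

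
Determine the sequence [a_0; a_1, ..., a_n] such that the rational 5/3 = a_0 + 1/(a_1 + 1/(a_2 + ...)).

[1; 1, 2]

Run the Euclidean algorithm on 5 and 3; the successive quotients are the partial quotients a_0, a_1, ... (each step inverts the fractional part left over by the previous one):
  5 = 1*3 + 2, so a_0 = 1.
  3 = 1*2 + 1, so a_1 = 1.
  2 = 2*1 + 0, so a_2 = 2.
The remainder reaches 0 after 3 divisions, so the expansion has 3 partial quotients, read off in order.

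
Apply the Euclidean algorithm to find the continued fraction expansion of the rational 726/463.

Run the Euclidean algorithm on 726 and 463; the successive quotients are the partial quotients a_0, a_1, ... (each step inverts the fractional part left over by the previous one):
  726 = 1*463 + 263, so a_0 = 1.
  463 = 1*263 + 200, so a_1 = 1.
  263 = 1*200 + 63, so a_2 = 1.
  200 = 3*63 + 11, so a_3 = 3.
  63 = 5*11 + 8, so a_4 = 5.
  11 = 1*8 + 3, so a_5 = 1.
  8 = 2*3 + 2, so a_6 = 2.
  3 = 1*2 + 1, so a_7 = 1.
  2 = 2*1 + 0, so a_8 = 2.
The remainder reaches 0 after 9 divisions, so the expansion has 9 partial quotients, read off in order.

[1; 1, 1, 3, 5, 1, 2, 1, 2]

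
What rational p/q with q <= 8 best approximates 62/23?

Expand x = 62/23 as a continued fraction with the Euclidean algorithm:
  62 = 2*23 + 16, so a_0 = 2.
  23 = 1*16 + 7, so a_1 = 1.
  16 = 2*7 + 2, so a_2 = 2.
  7 = 3*2 + 1, so a_3 = 3.
  2 = 2*1 + 0, so a_4 = 2.
so x = [2; 1, 2, 3, 2].
Convergents (p_i = a_i*p_{i-1} + p_{i-2}, q_i = a_i*q_{i-1} + q_{i-2} with p_{-2}=0, p_{-1}=1, q_{-2}=1, q_{-1}=0), until the denominator exceeds 8:
  i=0: a_0=2, p_0 = 2*1 + 0 = 2, q_0 = 2*0 + 1 = 1.
  i=1: a_1=1, p_1 = 1*2 + 1 = 3, q_1 = 1*1 + 0 = 1.
  i=2: a_2=2, p_2 = 2*3 + 2 = 8, q_2 = 2*1 + 1 = 3.
  i=3: a_3=3, p_3 = 3*8 + 3 = 27, q_3 = 3*3 + 1 = 10.
q_3 = 10 > 8, so the last convergent with denominator <= 8 is p_2/q_2 = 8/3.
The closest fraction with denominator <= 8 is either p_2/q_2 or the intermediate fraction (k*p_2 + p_1)/(k*q_2 + q_1) with the largest k >= 1 whose denominator stays <= 8; these approach x as k grows, and every other convergent or intermediate fraction in range is farther away.
Largest k: floor((8 - q_1)/q_2) = floor((8 - 1)/3) = 2.
That gives (2*8 + 3)/(2*3 + 1) = 19/7.
Compare the errors: |x - 8/3| = |62*3 - 8*23|/(23*3) = 2/69, and |x - 19/7| = |62*7 - 19*23|/(23*7) = 3/161.
Cross-multiplying, 3*69 = 207 < 322 = 2*161, so 3/161 is smaller: the intermediate fraction 19/7 is closer to x than 8/3.

19/7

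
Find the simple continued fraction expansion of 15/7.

Run the Euclidean algorithm on 15 and 7; the successive quotients are the partial quotients a_0, a_1, ... (each step inverts the fractional part left over by the previous one):
  15 = 2*7 + 1, so a_0 = 2.
  7 = 7*1 + 0, so a_1 = 7.
The remainder reaches 0 after 2 divisions, so the expansion has 2 partial quotients, read off in order.

[2; 7]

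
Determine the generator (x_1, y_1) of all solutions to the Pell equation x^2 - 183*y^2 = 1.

First expand sqrt(183) as a continued fraction. With x_i = (sqrt(183) + m_i)/d_i and (m_0, d_0) = (0, 1): a_0 = floor(sqrt(183)) = 13, since 13^2 = 169 <= 183 < 196 = 14^2.
Iterate m_{i+1} = d_i*a_i - m_i, d_{i+1} = (183 - m_{i+1}^2)/d_i, a_{i+1} = floor((a_0 + m_{i+1})/d_{i+1}):
  m_1 = 1*13 - 0 = 13, d_1 = (183 - 13^2)/1 = 14/1 = 14, a_1 = floor((13 + 13)/14) = 1.
  m_2 = 14*1 - 13 = 1, d_2 = (183 - 1^2)/14 = 182/14 = 13, a_2 = floor((13 + 1)/13) = 1.
  m_3 = 13*1 - 1 = 12, d_3 = (183 - 12^2)/13 = 39/13 = 3, a_3 = floor((13 + 12)/3) = 8.
  m_4 = 3*8 - 12 = 12, d_4 = (183 - 12^2)/3 = 39/3 = 13, a_4 = floor((13 + 12)/13) = 1.
  m_5 = 13*1 - 12 = 1, d_5 = (183 - 1^2)/13 = 182/13 = 14, a_5 = floor((13 + 1)/14) = 1.
  m_6 = 14*1 - 1 = 13, d_6 = (183 - 13^2)/14 = 14/14 = 1, a_6 = floor((13 + 13)/1) = 26.
  m_7 = 1*26 - 13 = 13, d_7 = (183 - 13^2)/1 = 14/1 = 14: (m_7, d_7) = (m_1, d_1) = (13, 14), so from here the quotients repeat a_1, ..., a_6; the period length is 6.
So sqrt(183) = [13; (1, 1, 8, 1, 1, 26)] with period length k = 6.
k is even, so the fundamental solution of x^2 - 183y^2 = 1 is (p_{k-1}, q_{k-1}) = (p_5, q_5); compute convergents through index 5.
Convergents (p_i = a_i*p_{i-1} + p_{i-2}, q_i = a_i*q_{i-1} + q_{i-2} with p_{-2}=0, p_{-1}=1, q_{-2}=1, q_{-1}=0):
  i=0: a_0=13, p_0 = 13*1 + 0 = 13, q_0 = 13*0 + 1 = 1.
  i=1: a_1=1, p_1 = 1*13 + 1 = 14, q_1 = 1*1 + 0 = 1.
  i=2: a_2=1, p_2 = 1*14 + 13 = 27, q_2 = 1*1 + 1 = 2.
  i=3: a_3=8, p_3 = 8*27 + 14 = 230, q_3 = 8*2 + 1 = 17.
  i=4: a_4=1, p_4 = 1*230 + 27 = 257, q_4 = 1*17 + 2 = 19.
  i=5: a_5=1, p_5 = 1*257 + 230 = 487, q_5 = 1*19 + 17 = 36.
Check: 487^2 - 183*36^2 = 237169 - 237168 = 1, so (x, y) = (487, 36) solves the equation, and by the theorem it is the least positive solution.

(x, y) = (487, 36)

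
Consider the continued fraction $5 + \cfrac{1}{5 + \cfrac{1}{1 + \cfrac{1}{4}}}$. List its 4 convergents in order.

5/1, 26/5, 31/6, 150/29

Using the convergent recurrence p_i = a_i*p_{i-1} + p_{i-2}, q_i = a_i*q_{i-1} + q_{i-2} with p_{-2}=0, p_{-1}=1, q_{-2}=1, q_{-1}=0:
  i=0: a_0=5, p_0 = 5*1 + 0 = 5, q_0 = 5*0 + 1 = 1.
  i=1: a_1=5, p_1 = 5*5 + 1 = 26, q_1 = 5*1 + 0 = 5.
  i=2: a_2=1, p_2 = 1*26 + 5 = 31, q_2 = 1*5 + 1 = 6.
  i=3: a_3=4, p_3 = 4*31 + 26 = 150, q_3 = 4*6 + 5 = 29.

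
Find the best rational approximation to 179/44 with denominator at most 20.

61/15

Expand x = 179/44 as a continued fraction with the Euclidean algorithm:
  179 = 4*44 + 3, so a_0 = 4.
  44 = 14*3 + 2, so a_1 = 14.
  3 = 1*2 + 1, so a_2 = 1.
  2 = 2*1 + 0, so a_3 = 2.
so x = [4; 14, 1, 2].
Convergents (p_i = a_i*p_{i-1} + p_{i-2}, q_i = a_i*q_{i-1} + q_{i-2} with p_{-2}=0, p_{-1}=1, q_{-2}=1, q_{-1}=0), until the denominator exceeds 20:
  i=0: a_0=4, p_0 = 4*1 + 0 = 4, q_0 = 4*0 + 1 = 1.
  i=1: a_1=14, p_1 = 14*4 + 1 = 57, q_1 = 14*1 + 0 = 14.
  i=2: a_2=1, p_2 = 1*57 + 4 = 61, q_2 = 1*14 + 1 = 15.
  i=3: a_3=2, p_3 = 2*61 + 57 = 179, q_3 = 2*15 + 14 = 44.
q_3 = 44 > 20, so the last convergent with denominator <= 20 is p_2/q_2 = 61/15.
The closest fraction with denominator <= 20 is either p_2/q_2 or the intermediate fraction (k*p_2 + p_1)/(k*q_2 + q_1) with the largest k >= 1 whose denominator stays <= 20; these approach x as k grows, and every other convergent or intermediate fraction in range is farther away.
Largest k: floor((20 - q_1)/q_2) = floor((20 - 14)/15) = 0.
Since k = 0, no intermediate fraction beyond p_2/q_2 has denominator <= 20, so the convergent 61/15 is the closest (its error is |179*15 - 61*44|/(44*15) = 1/660).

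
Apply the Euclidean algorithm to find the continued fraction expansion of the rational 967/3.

[322; 3]

Run the Euclidean algorithm on 967 and 3; the successive quotients are the partial quotients a_0, a_1, ... (each step inverts the fractional part left over by the previous one):
  967 = 322*3 + 1, so a_0 = 322.
  3 = 3*1 + 0, so a_1 = 3.
The remainder reaches 0 after 2 divisions, so the expansion has 2 partial quotients, read off in order.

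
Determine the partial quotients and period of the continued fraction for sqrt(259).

[16; (10, 1, 2, 3, 4, 3, 2, 1, 10, 32)]

Write x_i = (sqrt(259) + m_i)/d_i with (m_0, d_0) = (0, 1). a_0 = floor(sqrt(259)) = 16, since 16^2 = 256 <= 259 < 289 = 17^2.
Iterate m_{i+1} = d_i*a_i - m_i, d_{i+1} = (259 - m_{i+1}^2)/d_i, a_{i+1} = floor((a_0 + m_{i+1})/d_{i+1}):
  m_1 = 1*16 - 0 = 16, d_1 = (259 - 16^2)/1 = 3/1 = 3, a_1 = floor((16 + 16)/3) = 10.
  m_2 = 3*10 - 16 = 14, d_2 = (259 - 14^2)/3 = 63/3 = 21, a_2 = floor((16 + 14)/21) = 1.
  m_3 = 21*1 - 14 = 7, d_3 = (259 - 7^2)/21 = 210/21 = 10, a_3 = floor((16 + 7)/10) = 2.
  m_4 = 10*2 - 7 = 13, d_4 = (259 - 13^2)/10 = 90/10 = 9, a_4 = floor((16 + 13)/9) = 3.
  m_5 = 9*3 - 13 = 14, d_5 = (259 - 14^2)/9 = 63/9 = 7, a_5 = floor((16 + 14)/7) = 4.
  m_6 = 7*4 - 14 = 14, d_6 = (259 - 14^2)/7 = 63/7 = 9, a_6 = floor((16 + 14)/9) = 3.
  m_7 = 9*3 - 14 = 13, d_7 = (259 - 13^2)/9 = 90/9 = 10, a_7 = floor((16 + 13)/10) = 2.
  m_8 = 10*2 - 13 = 7, d_8 = (259 - 7^2)/10 = 210/10 = 21, a_8 = floor((16 + 7)/21) = 1.
  m_9 = 21*1 - 7 = 14, d_9 = (259 - 14^2)/21 = 63/21 = 3, a_9 = floor((16 + 14)/3) = 10.
  m_10 = 3*10 - 14 = 16, d_10 = (259 - 16^2)/3 = 3/3 = 1, a_10 = floor((16 + 16)/1) = 32.
  m_11 = 1*32 - 16 = 16, d_11 = (259 - 16^2)/1 = 3/1 = 3: (m_11, d_11) = (m_1, d_1) = (16, 3), so from here the quotients repeat a_1, ..., a_10; the period length is 10.
Hence the expansion of sqrt(259) is a_0 = 16 followed by the repeating block 10, 1, 2, 3, 4, 3, 2, 1, 10, 32 (period 10).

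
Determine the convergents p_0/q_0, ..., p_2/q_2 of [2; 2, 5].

2/1, 5/2, 27/11

Using the convergent recurrence p_i = a_i*p_{i-1} + p_{i-2}, q_i = a_i*q_{i-1} + q_{i-2} with p_{-2}=0, p_{-1}=1, q_{-2}=1, q_{-1}=0:
  i=0: a_0=2, p_0 = 2*1 + 0 = 2, q_0 = 2*0 + 1 = 1.
  i=1: a_1=2, p_1 = 2*2 + 1 = 5, q_1 = 2*1 + 0 = 2.
  i=2: a_2=5, p_2 = 5*5 + 2 = 27, q_2 = 5*2 + 1 = 11.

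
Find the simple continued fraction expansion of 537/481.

Run the Euclidean algorithm on 537 and 481; the successive quotients are the partial quotients a_0, a_1, ... (each step inverts the fractional part left over by the previous one):
  537 = 1*481 + 56, so a_0 = 1.
  481 = 8*56 + 33, so a_1 = 8.
  56 = 1*33 + 23, so a_2 = 1.
  33 = 1*23 + 10, so a_3 = 1.
  23 = 2*10 + 3, so a_4 = 2.
  10 = 3*3 + 1, so a_5 = 3.
  3 = 3*1 + 0, so a_6 = 3.
The remainder reaches 0 after 7 divisions, so the expansion has 7 partial quotients, read off in order.

[1; 8, 1, 1, 2, 3, 3]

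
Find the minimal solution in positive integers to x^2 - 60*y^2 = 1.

(x, y) = (31, 4)

First expand sqrt(60) as a continued fraction. With x_i = (sqrt(60) + m_i)/d_i and (m_0, d_0) = (0, 1): a_0 = floor(sqrt(60)) = 7, since 7^2 = 49 <= 60 < 64 = 8^2.
Iterate m_{i+1} = d_i*a_i - m_i, d_{i+1} = (60 - m_{i+1}^2)/d_i, a_{i+1} = floor((a_0 + m_{i+1})/d_{i+1}):
  m_1 = 1*7 - 0 = 7, d_1 = (60 - 7^2)/1 = 11/1 = 11, a_1 = floor((7 + 7)/11) = 1.
  m_2 = 11*1 - 7 = 4, d_2 = (60 - 4^2)/11 = 44/11 = 4, a_2 = floor((7 + 4)/4) = 2.
  m_3 = 4*2 - 4 = 4, d_3 = (60 - 4^2)/4 = 44/4 = 11, a_3 = floor((7 + 4)/11) = 1.
  m_4 = 11*1 - 4 = 7, d_4 = (60 - 7^2)/11 = 11/11 = 1, a_4 = floor((7 + 7)/1) = 14.
  m_5 = 1*14 - 7 = 7, d_5 = (60 - 7^2)/1 = 11/1 = 11: (m_5, d_5) = (m_1, d_1) = (7, 11), so from here the quotients repeat a_1, ..., a_4; the period length is 4.
So sqrt(60) = [7; (1, 2, 1, 14)] with period length k = 4.
k is even, so the fundamental solution of x^2 - 60y^2 = 1 is (p_{k-1}, q_{k-1}) = (p_3, q_3); compute convergents through index 3.
Convergents (p_i = a_i*p_{i-1} + p_{i-2}, q_i = a_i*q_{i-1} + q_{i-2} with p_{-2}=0, p_{-1}=1, q_{-2}=1, q_{-1}=0):
  i=0: a_0=7, p_0 = 7*1 + 0 = 7, q_0 = 7*0 + 1 = 1.
  i=1: a_1=1, p_1 = 1*7 + 1 = 8, q_1 = 1*1 + 0 = 1.
  i=2: a_2=2, p_2 = 2*8 + 7 = 23, q_2 = 2*1 + 1 = 3.
  i=3: a_3=1, p_3 = 1*23 + 8 = 31, q_3 = 1*3 + 1 = 4.
Check: 31^2 - 60*4^2 = 961 - 960 = 1, so (x, y) = (31, 4) solves the equation, and by the theorem it is the least positive solution.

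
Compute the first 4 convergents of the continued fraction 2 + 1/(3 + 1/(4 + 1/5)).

2/1, 7/3, 30/13, 157/68

Using the convergent recurrence p_i = a_i*p_{i-1} + p_{i-2}, q_i = a_i*q_{i-1} + q_{i-2} with p_{-2}=0, p_{-1}=1, q_{-2}=1, q_{-1}=0:
  i=0: a_0=2, p_0 = 2*1 + 0 = 2, q_0 = 2*0 + 1 = 1.
  i=1: a_1=3, p_1 = 3*2 + 1 = 7, q_1 = 3*1 + 0 = 3.
  i=2: a_2=4, p_2 = 4*7 + 2 = 30, q_2 = 4*3 + 1 = 13.
  i=3: a_3=5, p_3 = 5*30 + 7 = 157, q_3 = 5*13 + 3 = 68.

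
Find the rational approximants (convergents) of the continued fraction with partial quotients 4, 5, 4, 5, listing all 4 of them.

4/1, 21/5, 88/21, 461/110

Using the convergent recurrence p_i = a_i*p_{i-1} + p_{i-2}, q_i = a_i*q_{i-1} + q_{i-2} with p_{-2}=0, p_{-1}=1, q_{-2}=1, q_{-1}=0:
  i=0: a_0=4, p_0 = 4*1 + 0 = 4, q_0 = 4*0 + 1 = 1.
  i=1: a_1=5, p_1 = 5*4 + 1 = 21, q_1 = 5*1 + 0 = 5.
  i=2: a_2=4, p_2 = 4*21 + 4 = 88, q_2 = 4*5 + 1 = 21.
  i=3: a_3=5, p_3 = 5*88 + 21 = 461, q_3 = 5*21 + 5 = 110.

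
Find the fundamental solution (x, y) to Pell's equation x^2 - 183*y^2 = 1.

First expand sqrt(183) as a continued fraction. With x_i = (sqrt(183) + m_i)/d_i and (m_0, d_0) = (0, 1): a_0 = floor(sqrt(183)) = 13, since 13^2 = 169 <= 183 < 196 = 14^2.
Iterate m_{i+1} = d_i*a_i - m_i, d_{i+1} = (183 - m_{i+1}^2)/d_i, a_{i+1} = floor((a_0 + m_{i+1})/d_{i+1}):
  m_1 = 1*13 - 0 = 13, d_1 = (183 - 13^2)/1 = 14/1 = 14, a_1 = floor((13 + 13)/14) = 1.
  m_2 = 14*1 - 13 = 1, d_2 = (183 - 1^2)/14 = 182/14 = 13, a_2 = floor((13 + 1)/13) = 1.
  m_3 = 13*1 - 1 = 12, d_3 = (183 - 12^2)/13 = 39/13 = 3, a_3 = floor((13 + 12)/3) = 8.
  m_4 = 3*8 - 12 = 12, d_4 = (183 - 12^2)/3 = 39/3 = 13, a_4 = floor((13 + 12)/13) = 1.
  m_5 = 13*1 - 12 = 1, d_5 = (183 - 1^2)/13 = 182/13 = 14, a_5 = floor((13 + 1)/14) = 1.
  m_6 = 14*1 - 1 = 13, d_6 = (183 - 13^2)/14 = 14/14 = 1, a_6 = floor((13 + 13)/1) = 26.
  m_7 = 1*26 - 13 = 13, d_7 = (183 - 13^2)/1 = 14/1 = 14: (m_7, d_7) = (m_1, d_1) = (13, 14), so from here the quotients repeat a_1, ..., a_6; the period length is 6.
So sqrt(183) = [13; (1, 1, 8, 1, 1, 26)] with period length k = 6.
k is even, so the fundamental solution of x^2 - 183y^2 = 1 is (p_{k-1}, q_{k-1}) = (p_5, q_5); compute convergents through index 5.
Convergents (p_i = a_i*p_{i-1} + p_{i-2}, q_i = a_i*q_{i-1} + q_{i-2} with p_{-2}=0, p_{-1}=1, q_{-2}=1, q_{-1}=0):
  i=0: a_0=13, p_0 = 13*1 + 0 = 13, q_0 = 13*0 + 1 = 1.
  i=1: a_1=1, p_1 = 1*13 + 1 = 14, q_1 = 1*1 + 0 = 1.
  i=2: a_2=1, p_2 = 1*14 + 13 = 27, q_2 = 1*1 + 1 = 2.
  i=3: a_3=8, p_3 = 8*27 + 14 = 230, q_3 = 8*2 + 1 = 17.
  i=4: a_4=1, p_4 = 1*230 + 27 = 257, q_4 = 1*17 + 2 = 19.
  i=5: a_5=1, p_5 = 1*257 + 230 = 487, q_5 = 1*19 + 17 = 36.
Check: 487^2 - 183*36^2 = 237169 - 237168 = 1, so (x, y) = (487, 36) solves the equation, and by the theorem it is the least positive solution.

(x, y) = (487, 36)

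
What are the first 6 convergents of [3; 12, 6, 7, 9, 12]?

Using the convergent recurrence p_i = a_i*p_{i-1} + p_{i-2}, q_i = a_i*q_{i-1} + q_{i-2} with p_{-2}=0, p_{-1}=1, q_{-2}=1, q_{-1}=0:
  i=0: a_0=3, p_0 = 3*1 + 0 = 3, q_0 = 3*0 + 1 = 1.
  i=1: a_1=12, p_1 = 12*3 + 1 = 37, q_1 = 12*1 + 0 = 12.
  i=2: a_2=6, p_2 = 6*37 + 3 = 225, q_2 = 6*12 + 1 = 73.
  i=3: a_3=7, p_3 = 7*225 + 37 = 1612, q_3 = 7*73 + 12 = 523.
  i=4: a_4=9, p_4 = 9*1612 + 225 = 14733, q_4 = 9*523 + 73 = 4780.
  i=5: a_5=12, p_5 = 12*14733 + 1612 = 178408, q_5 = 12*4780 + 523 = 57883.

3/1, 37/12, 225/73, 1612/523, 14733/4780, 178408/57883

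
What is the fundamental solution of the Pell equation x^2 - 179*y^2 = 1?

(x, y) = (4190210, 313191)

First expand sqrt(179) as a continued fraction. With x_i = (sqrt(179) + m_i)/d_i and (m_0, d_0) = (0, 1): a_0 = floor(sqrt(179)) = 13, since 13^2 = 169 <= 179 < 196 = 14^2.
Iterate m_{i+1} = d_i*a_i - m_i, d_{i+1} = (179 - m_{i+1}^2)/d_i, a_{i+1} = floor((a_0 + m_{i+1})/d_{i+1}):
  m_1 = 1*13 - 0 = 13, d_1 = (179 - 13^2)/1 = 10/1 = 10, a_1 = floor((13 + 13)/10) = 2.
  m_2 = 10*2 - 13 = 7, d_2 = (179 - 7^2)/10 = 130/10 = 13, a_2 = floor((13 + 7)/13) = 1.
  m_3 = 13*1 - 7 = 6, d_3 = (179 - 6^2)/13 = 143/13 = 11, a_3 = floor((13 + 6)/11) = 1.
  m_4 = 11*1 - 6 = 5, d_4 = (179 - 5^2)/11 = 154/11 = 14, a_4 = floor((13 + 5)/14) = 1.
  m_5 = 14*1 - 5 = 9, d_5 = (179 - 9^2)/14 = 98/14 = 7, a_5 = floor((13 + 9)/7) = 3.
  m_6 = 7*3 - 9 = 12, d_6 = (179 - 12^2)/7 = 35/7 = 5, a_6 = floor((13 + 12)/5) = 5.
  m_7 = 5*5 - 12 = 13, d_7 = (179 - 13^2)/5 = 10/5 = 2, a_7 = floor((13 + 13)/2) = 13.
  m_8 = 2*13 - 13 = 13, d_8 = (179 - 13^2)/2 = 10/2 = 5, a_8 = floor((13 + 13)/5) = 5.
  m_9 = 5*5 - 13 = 12, d_9 = (179 - 12^2)/5 = 35/5 = 7, a_9 = floor((13 + 12)/7) = 3.
  m_10 = 7*3 - 12 = 9, d_10 = (179 - 9^2)/7 = 98/7 = 14, a_10 = floor((13 + 9)/14) = 1.
  m_11 = 14*1 - 9 = 5, d_11 = (179 - 5^2)/14 = 154/14 = 11, a_11 = floor((13 + 5)/11) = 1.
  m_12 = 11*1 - 5 = 6, d_12 = (179 - 6^2)/11 = 143/11 = 13, a_12 = floor((13 + 6)/13) = 1.
  m_13 = 13*1 - 6 = 7, d_13 = (179 - 7^2)/13 = 130/13 = 10, a_13 = floor((13 + 7)/10) = 2.
  m_14 = 10*2 - 7 = 13, d_14 = (179 - 13^2)/10 = 10/10 = 1, a_14 = floor((13 + 13)/1) = 26.
  m_15 = 1*26 - 13 = 13, d_15 = (179 - 13^2)/1 = 10/1 = 10: (m_15, d_15) = (m_1, d_1) = (13, 10), so from here the quotients repeat a_1, ..., a_14; the period length is 14.
So sqrt(179) = [13; (2, 1, 1, 1, 3, 5, 13, 5, 3, 1, 1, 1, 2, 26)] with period length k = 14.
k is even, so the fundamental solution of x^2 - 179y^2 = 1 is (p_{k-1}, q_{k-1}) = (p_13, q_13); compute convergents through index 13.
Convergents (p_i = a_i*p_{i-1} + p_{i-2}, q_i = a_i*q_{i-1} + q_{i-2} with p_{-2}=0, p_{-1}=1, q_{-2}=1, q_{-1}=0):
  i=0: a_0=13, p_0 = 13*1 + 0 = 13, q_0 = 13*0 + 1 = 1.
  i=1: a_1=2, p_1 = 2*13 + 1 = 27, q_1 = 2*1 + 0 = 2.
  i=2: a_2=1, p_2 = 1*27 + 13 = 40, q_2 = 1*2 + 1 = 3.
  i=3: a_3=1, p_3 = 1*40 + 27 = 67, q_3 = 1*3 + 2 = 5.
  i=4: a_4=1, p_4 = 1*67 + 40 = 107, q_4 = 1*5 + 3 = 8.
  i=5: a_5=3, p_5 = 3*107 + 67 = 388, q_5 = 3*8 + 5 = 29.
  i=6: a_6=5, p_6 = 5*388 + 107 = 2047, q_6 = 5*29 + 8 = 153.
  i=7: a_7=13, p_7 = 13*2047 + 388 = 26999, q_7 = 13*153 + 29 = 2018.
  i=8: a_8=5, p_8 = 5*26999 + 2047 = 137042, q_8 = 5*2018 + 153 = 10243.
  i=9: a_9=3, p_9 = 3*137042 + 26999 = 438125, q_9 = 3*10243 + 2018 = 32747.
  i=10: a_10=1, p_10 = 1*438125 + 137042 = 575167, q_10 = 1*32747 + 10243 = 42990.
  i=11: a_11=1, p_11 = 1*575167 + 438125 = 1013292, q_11 = 1*42990 + 32747 = 75737.
  i=12: a_12=1, p_12 = 1*1013292 + 575167 = 1588459, q_12 = 1*75737 + 42990 = 118727.
  i=13: a_13=2, p_13 = 2*1588459 + 1013292 = 4190210, q_13 = 2*118727 + 75737 = 313191.
Check: 4190210^2 - 179*313191^2 = 17557859844100 - 17557859844099 = 1, so (x, y) = (4190210, 313191) solves the equation, and by the theorem it is the least positive solution.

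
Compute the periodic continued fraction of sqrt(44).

[6; (1, 1, 1, 2, 1, 1, 1, 12)]

Write x_i = (sqrt(44) + m_i)/d_i with (m_0, d_0) = (0, 1). a_0 = floor(sqrt(44)) = 6, since 6^2 = 36 <= 44 < 49 = 7^2.
Iterate m_{i+1} = d_i*a_i - m_i, d_{i+1} = (44 - m_{i+1}^2)/d_i, a_{i+1} = floor((a_0 + m_{i+1})/d_{i+1}):
  m_1 = 1*6 - 0 = 6, d_1 = (44 - 6^2)/1 = 8/1 = 8, a_1 = floor((6 + 6)/8) = 1.
  m_2 = 8*1 - 6 = 2, d_2 = (44 - 2^2)/8 = 40/8 = 5, a_2 = floor((6 + 2)/5) = 1.
  m_3 = 5*1 - 2 = 3, d_3 = (44 - 3^2)/5 = 35/5 = 7, a_3 = floor((6 + 3)/7) = 1.
  m_4 = 7*1 - 3 = 4, d_4 = (44 - 4^2)/7 = 28/7 = 4, a_4 = floor((6 + 4)/4) = 2.
  m_5 = 4*2 - 4 = 4, d_5 = (44 - 4^2)/4 = 28/4 = 7, a_5 = floor((6 + 4)/7) = 1.
  m_6 = 7*1 - 4 = 3, d_6 = (44 - 3^2)/7 = 35/7 = 5, a_6 = floor((6 + 3)/5) = 1.
  m_7 = 5*1 - 3 = 2, d_7 = (44 - 2^2)/5 = 40/5 = 8, a_7 = floor((6 + 2)/8) = 1.
  m_8 = 8*1 - 2 = 6, d_8 = (44 - 6^2)/8 = 8/8 = 1, a_8 = floor((6 + 6)/1) = 12.
  m_9 = 1*12 - 6 = 6, d_9 = (44 - 6^2)/1 = 8/1 = 8: (m_9, d_9) = (m_1, d_1) = (6, 8), so from here the quotients repeat a_1, ..., a_8; the period length is 8.
Hence the expansion of sqrt(44) is a_0 = 6 followed by the repeating block 1, 1, 1, 2, 1, 1, 1, 12 (period 8).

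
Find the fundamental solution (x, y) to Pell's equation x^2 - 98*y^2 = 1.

(x, y) = (99, 10)

First expand sqrt(98) as a continued fraction. With x_i = (sqrt(98) + m_i)/d_i and (m_0, d_0) = (0, 1): a_0 = floor(sqrt(98)) = 9, since 9^2 = 81 <= 98 < 100 = 10^2.
Iterate m_{i+1} = d_i*a_i - m_i, d_{i+1} = (98 - m_{i+1}^2)/d_i, a_{i+1} = floor((a_0 + m_{i+1})/d_{i+1}):
  m_1 = 1*9 - 0 = 9, d_1 = (98 - 9^2)/1 = 17/1 = 17, a_1 = floor((9 + 9)/17) = 1.
  m_2 = 17*1 - 9 = 8, d_2 = (98 - 8^2)/17 = 34/17 = 2, a_2 = floor((9 + 8)/2) = 8.
  m_3 = 2*8 - 8 = 8, d_3 = (98 - 8^2)/2 = 34/2 = 17, a_3 = floor((9 + 8)/17) = 1.
  m_4 = 17*1 - 8 = 9, d_4 = (98 - 9^2)/17 = 17/17 = 1, a_4 = floor((9 + 9)/1) = 18.
  m_5 = 1*18 - 9 = 9, d_5 = (98 - 9^2)/1 = 17/1 = 17: (m_5, d_5) = (m_1, d_1) = (9, 17), so from here the quotients repeat a_1, ..., a_4; the period length is 4.
So sqrt(98) = [9; (1, 8, 1, 18)] with period length k = 4.
k is even, so the fundamental solution of x^2 - 98y^2 = 1 is (p_{k-1}, q_{k-1}) = (p_3, q_3); compute convergents through index 3.
Convergents (p_i = a_i*p_{i-1} + p_{i-2}, q_i = a_i*q_{i-1} + q_{i-2} with p_{-2}=0, p_{-1}=1, q_{-2}=1, q_{-1}=0):
  i=0: a_0=9, p_0 = 9*1 + 0 = 9, q_0 = 9*0 + 1 = 1.
  i=1: a_1=1, p_1 = 1*9 + 1 = 10, q_1 = 1*1 + 0 = 1.
  i=2: a_2=8, p_2 = 8*10 + 9 = 89, q_2 = 8*1 + 1 = 9.
  i=3: a_3=1, p_3 = 1*89 + 10 = 99, q_3 = 1*9 + 1 = 10.
Check: 99^2 - 98*10^2 = 9801 - 9800 = 1, so (x, y) = (99, 10) solves the equation, and by the theorem it is the least positive solution.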